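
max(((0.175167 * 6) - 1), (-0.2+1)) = 0.8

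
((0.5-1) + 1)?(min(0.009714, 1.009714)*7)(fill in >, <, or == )>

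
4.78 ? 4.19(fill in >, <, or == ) >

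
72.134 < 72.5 True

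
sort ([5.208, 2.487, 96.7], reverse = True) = [96.7, 5.208, 2.487]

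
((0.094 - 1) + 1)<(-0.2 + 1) True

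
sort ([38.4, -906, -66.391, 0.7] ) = [-906, -66.391, 0.7, 38.4]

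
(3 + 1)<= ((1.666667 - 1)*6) True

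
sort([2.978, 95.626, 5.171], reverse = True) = [95.626, 5.171, 2.978]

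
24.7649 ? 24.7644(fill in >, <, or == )>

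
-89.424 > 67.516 False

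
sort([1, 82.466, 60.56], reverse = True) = [82.466, 60.56, 1]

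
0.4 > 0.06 True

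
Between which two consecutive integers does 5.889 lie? 5 and 6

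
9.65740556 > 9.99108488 False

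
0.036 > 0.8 False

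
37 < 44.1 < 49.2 True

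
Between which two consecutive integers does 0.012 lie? 0 and 1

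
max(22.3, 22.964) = 22.964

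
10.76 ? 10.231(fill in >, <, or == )>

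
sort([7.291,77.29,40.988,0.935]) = [0.935,7.291,40.988,77.29]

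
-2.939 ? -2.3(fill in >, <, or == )<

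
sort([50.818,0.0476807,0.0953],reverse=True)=[50.818,0.0953,0.0476807]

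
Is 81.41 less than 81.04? No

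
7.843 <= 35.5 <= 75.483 True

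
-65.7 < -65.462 True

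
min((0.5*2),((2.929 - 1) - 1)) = 0.929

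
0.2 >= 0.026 True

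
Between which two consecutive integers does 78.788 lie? 78 and 79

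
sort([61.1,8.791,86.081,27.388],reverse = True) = [86.081,61.1,27.388,8.791]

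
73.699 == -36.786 False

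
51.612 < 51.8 True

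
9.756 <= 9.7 False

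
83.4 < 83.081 False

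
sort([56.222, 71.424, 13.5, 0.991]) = [0.991, 13.5, 56.222, 71.424]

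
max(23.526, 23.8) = 23.8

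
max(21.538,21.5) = 21.538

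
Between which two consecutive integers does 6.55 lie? 6 and 7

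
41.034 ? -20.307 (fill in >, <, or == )>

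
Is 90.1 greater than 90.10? No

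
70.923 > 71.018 False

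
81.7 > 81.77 False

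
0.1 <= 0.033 False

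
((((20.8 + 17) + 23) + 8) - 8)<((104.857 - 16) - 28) True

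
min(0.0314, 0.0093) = 0.0093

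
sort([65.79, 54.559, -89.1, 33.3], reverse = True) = [65.79, 54.559, 33.3, -89.1]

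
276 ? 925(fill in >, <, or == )<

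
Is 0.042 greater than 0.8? No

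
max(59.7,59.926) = 59.926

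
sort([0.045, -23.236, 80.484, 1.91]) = [-23.236, 0.045, 1.91, 80.484]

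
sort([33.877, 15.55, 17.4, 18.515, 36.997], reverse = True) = [36.997, 33.877, 18.515, 17.4, 15.55]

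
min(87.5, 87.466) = 87.466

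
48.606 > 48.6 True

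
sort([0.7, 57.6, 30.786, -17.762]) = [-17.762, 0.7, 30.786, 57.6]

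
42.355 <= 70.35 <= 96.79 True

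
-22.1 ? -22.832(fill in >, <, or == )>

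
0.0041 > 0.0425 False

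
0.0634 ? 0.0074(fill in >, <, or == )>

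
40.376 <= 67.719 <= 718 True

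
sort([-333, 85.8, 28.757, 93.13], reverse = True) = [93.13, 85.8, 28.757, -333]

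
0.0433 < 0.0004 False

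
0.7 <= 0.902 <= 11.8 True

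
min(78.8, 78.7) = 78.7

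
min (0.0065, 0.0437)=0.0065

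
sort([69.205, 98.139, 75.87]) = [69.205, 75.87, 98.139]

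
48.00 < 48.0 False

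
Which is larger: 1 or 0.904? 1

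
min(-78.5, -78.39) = -78.5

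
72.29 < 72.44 True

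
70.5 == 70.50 True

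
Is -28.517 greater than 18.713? No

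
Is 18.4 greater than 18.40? No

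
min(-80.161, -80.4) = -80.4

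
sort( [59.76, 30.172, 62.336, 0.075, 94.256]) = [0.075, 30.172, 59.76, 62.336, 94.256]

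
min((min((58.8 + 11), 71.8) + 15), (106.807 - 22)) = 84.8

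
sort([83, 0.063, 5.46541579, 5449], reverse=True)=[5449, 83, 5.46541579, 0.063]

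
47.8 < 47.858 True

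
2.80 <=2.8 True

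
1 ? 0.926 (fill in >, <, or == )>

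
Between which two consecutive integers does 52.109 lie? 52 and 53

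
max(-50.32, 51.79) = 51.79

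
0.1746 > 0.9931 False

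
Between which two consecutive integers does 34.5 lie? 34 and 35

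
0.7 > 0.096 True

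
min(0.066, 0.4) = 0.066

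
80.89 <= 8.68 False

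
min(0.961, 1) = 0.961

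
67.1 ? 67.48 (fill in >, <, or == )<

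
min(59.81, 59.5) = 59.5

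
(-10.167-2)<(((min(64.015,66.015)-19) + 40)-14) True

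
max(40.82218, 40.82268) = 40.82268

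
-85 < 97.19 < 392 True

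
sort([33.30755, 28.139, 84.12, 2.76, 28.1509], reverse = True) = [84.12, 33.30755, 28.1509, 28.139, 2.76]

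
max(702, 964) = 964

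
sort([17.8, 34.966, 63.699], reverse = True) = [63.699, 34.966, 17.8]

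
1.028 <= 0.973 False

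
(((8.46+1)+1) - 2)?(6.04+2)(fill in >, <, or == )>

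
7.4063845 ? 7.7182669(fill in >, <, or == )<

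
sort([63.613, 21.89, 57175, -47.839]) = [-47.839, 21.89, 63.613, 57175]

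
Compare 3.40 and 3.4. They are equal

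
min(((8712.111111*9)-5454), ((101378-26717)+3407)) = 72954.999999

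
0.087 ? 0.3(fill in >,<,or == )<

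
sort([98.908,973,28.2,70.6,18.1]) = [18.1,28.2,70.6,98.908,973]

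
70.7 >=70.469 True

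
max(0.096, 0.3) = 0.3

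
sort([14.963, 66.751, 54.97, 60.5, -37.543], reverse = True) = [66.751, 60.5, 54.97, 14.963, -37.543]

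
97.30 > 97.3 False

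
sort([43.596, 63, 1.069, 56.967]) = [1.069, 43.596, 56.967, 63]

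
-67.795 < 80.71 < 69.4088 False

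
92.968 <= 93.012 True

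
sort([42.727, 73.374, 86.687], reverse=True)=[86.687, 73.374, 42.727]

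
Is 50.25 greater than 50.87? No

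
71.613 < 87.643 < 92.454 True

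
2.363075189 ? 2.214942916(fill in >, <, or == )>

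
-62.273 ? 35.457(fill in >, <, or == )<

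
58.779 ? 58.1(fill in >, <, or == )>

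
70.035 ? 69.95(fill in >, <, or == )>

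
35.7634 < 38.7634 True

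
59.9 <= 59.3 False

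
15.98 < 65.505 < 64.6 False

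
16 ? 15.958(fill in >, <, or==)>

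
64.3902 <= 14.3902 False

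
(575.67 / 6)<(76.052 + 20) True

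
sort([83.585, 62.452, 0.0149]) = [0.0149, 62.452, 83.585]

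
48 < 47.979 False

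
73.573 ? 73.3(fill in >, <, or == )>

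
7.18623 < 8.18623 True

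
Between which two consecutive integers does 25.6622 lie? 25 and 26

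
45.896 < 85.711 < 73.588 False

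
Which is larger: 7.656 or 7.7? 7.7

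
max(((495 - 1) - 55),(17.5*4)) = 439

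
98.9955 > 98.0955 True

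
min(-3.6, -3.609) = -3.609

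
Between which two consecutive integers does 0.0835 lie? 0 and 1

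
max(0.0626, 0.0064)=0.0626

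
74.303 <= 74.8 True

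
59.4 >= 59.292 True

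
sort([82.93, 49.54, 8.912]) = [8.912, 49.54, 82.93]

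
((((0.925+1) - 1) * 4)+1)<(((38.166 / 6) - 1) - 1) False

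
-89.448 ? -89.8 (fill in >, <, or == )>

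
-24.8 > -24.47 False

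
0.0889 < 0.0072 False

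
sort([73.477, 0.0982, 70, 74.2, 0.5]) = [0.0982, 0.5, 70, 73.477, 74.2]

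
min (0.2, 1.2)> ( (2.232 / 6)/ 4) True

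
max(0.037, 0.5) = 0.5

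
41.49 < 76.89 True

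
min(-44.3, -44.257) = -44.3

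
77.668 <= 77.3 False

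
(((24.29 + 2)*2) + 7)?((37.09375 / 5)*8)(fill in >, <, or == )>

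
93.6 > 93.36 True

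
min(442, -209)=-209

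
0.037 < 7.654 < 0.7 False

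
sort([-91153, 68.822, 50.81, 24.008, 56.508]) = [-91153, 24.008, 50.81, 56.508, 68.822]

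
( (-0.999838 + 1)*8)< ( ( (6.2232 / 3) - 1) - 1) True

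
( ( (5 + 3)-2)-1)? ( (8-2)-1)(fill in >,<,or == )==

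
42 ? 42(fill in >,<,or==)==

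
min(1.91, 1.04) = 1.04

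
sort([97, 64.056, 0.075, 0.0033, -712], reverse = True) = [97, 64.056, 0.075, 0.0033, -712]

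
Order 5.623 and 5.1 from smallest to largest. 5.1, 5.623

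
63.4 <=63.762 True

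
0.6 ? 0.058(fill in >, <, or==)>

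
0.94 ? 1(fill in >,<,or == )<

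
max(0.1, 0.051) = 0.1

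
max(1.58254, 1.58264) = 1.58264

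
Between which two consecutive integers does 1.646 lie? 1 and 2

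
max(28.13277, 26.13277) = 28.13277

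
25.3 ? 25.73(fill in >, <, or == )<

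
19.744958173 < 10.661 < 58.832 False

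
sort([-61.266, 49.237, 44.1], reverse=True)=[49.237, 44.1, -61.266]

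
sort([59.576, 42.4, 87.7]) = [42.4, 59.576, 87.7]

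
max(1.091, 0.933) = 1.091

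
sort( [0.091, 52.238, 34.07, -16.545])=[-16.545, 0.091, 34.07, 52.238]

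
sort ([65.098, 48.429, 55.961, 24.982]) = [24.982, 48.429, 55.961, 65.098]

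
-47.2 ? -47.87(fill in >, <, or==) >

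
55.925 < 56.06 True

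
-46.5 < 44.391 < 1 False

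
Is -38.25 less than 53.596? Yes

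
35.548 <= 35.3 False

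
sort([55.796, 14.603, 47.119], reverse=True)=[55.796, 47.119, 14.603]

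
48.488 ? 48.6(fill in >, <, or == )<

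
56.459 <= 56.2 False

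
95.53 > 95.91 False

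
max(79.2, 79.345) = 79.345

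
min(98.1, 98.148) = 98.1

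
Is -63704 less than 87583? Yes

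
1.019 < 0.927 False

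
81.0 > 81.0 False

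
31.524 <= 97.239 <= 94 False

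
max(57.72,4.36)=57.72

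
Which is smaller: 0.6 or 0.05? 0.05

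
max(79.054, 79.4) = 79.4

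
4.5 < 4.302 False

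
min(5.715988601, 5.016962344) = 5.016962344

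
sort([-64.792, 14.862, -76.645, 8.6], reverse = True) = [14.862, 8.6, -64.792, -76.645]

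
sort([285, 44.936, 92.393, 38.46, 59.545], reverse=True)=[285, 92.393, 59.545, 44.936, 38.46]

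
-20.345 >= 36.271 False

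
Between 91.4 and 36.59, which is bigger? 91.4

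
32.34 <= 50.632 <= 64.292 True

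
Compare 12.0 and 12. They are equal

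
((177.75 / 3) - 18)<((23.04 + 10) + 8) False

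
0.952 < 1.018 True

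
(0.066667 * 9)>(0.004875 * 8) True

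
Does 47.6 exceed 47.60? No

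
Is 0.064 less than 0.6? Yes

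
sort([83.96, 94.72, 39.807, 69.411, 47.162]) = [39.807, 47.162, 69.411, 83.96, 94.72]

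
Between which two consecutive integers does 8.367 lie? 8 and 9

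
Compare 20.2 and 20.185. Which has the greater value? 20.2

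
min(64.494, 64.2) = 64.2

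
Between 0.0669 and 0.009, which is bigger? 0.0669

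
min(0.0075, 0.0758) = 0.0075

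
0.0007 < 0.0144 True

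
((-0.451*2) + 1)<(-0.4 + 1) True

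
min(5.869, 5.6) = 5.6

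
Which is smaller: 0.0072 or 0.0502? 0.0072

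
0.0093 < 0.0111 True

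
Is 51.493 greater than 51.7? No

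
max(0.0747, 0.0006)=0.0747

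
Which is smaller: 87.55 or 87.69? 87.55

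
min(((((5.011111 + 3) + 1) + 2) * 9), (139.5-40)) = 99.099999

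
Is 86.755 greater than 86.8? No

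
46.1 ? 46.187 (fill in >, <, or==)<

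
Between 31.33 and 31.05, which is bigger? 31.33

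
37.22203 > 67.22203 False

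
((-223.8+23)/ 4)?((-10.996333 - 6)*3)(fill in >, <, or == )>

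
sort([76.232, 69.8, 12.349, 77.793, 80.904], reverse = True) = [80.904, 77.793, 76.232, 69.8, 12.349]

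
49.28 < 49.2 False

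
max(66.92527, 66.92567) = 66.92567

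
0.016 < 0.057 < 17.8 True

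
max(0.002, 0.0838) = 0.0838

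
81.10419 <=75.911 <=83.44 False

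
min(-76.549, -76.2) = -76.549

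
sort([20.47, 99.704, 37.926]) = [20.47, 37.926, 99.704]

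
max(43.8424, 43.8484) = 43.8484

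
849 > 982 False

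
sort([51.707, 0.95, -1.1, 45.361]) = [-1.1, 0.95, 45.361, 51.707]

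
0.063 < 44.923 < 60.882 True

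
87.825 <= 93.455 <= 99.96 True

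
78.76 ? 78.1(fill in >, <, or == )>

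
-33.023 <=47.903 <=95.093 True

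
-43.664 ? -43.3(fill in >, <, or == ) <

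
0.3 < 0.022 False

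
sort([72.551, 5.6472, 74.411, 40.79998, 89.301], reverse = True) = [89.301, 74.411, 72.551, 40.79998, 5.6472]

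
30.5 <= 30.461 False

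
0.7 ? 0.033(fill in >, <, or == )>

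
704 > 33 True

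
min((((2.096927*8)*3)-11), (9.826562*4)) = 39.306248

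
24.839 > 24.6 True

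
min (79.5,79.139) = 79.139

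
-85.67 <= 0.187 True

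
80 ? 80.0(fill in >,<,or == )==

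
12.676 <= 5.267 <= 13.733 False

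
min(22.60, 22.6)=22.60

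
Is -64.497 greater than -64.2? No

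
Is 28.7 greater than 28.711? No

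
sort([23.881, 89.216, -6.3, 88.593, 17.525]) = [-6.3, 17.525, 23.881, 88.593, 89.216]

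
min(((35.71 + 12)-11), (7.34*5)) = 36.7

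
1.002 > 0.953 True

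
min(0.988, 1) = 0.988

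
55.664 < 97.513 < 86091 True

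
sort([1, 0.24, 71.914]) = [0.24, 1, 71.914]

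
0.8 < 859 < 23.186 False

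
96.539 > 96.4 True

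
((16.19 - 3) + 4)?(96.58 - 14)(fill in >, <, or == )<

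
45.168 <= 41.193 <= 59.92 False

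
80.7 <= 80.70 True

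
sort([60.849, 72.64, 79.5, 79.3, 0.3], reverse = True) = [79.5, 79.3, 72.64, 60.849, 0.3]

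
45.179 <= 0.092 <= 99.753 False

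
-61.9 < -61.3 True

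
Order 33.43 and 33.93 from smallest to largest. 33.43, 33.93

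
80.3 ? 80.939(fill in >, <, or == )<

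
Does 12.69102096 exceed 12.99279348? No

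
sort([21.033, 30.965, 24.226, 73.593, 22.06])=[21.033, 22.06, 24.226, 30.965, 73.593]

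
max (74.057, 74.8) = 74.8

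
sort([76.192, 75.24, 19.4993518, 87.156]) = [19.4993518, 75.24, 76.192, 87.156]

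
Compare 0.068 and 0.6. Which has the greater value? 0.6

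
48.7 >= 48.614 True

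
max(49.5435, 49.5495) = 49.5495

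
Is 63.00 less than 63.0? No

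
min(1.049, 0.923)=0.923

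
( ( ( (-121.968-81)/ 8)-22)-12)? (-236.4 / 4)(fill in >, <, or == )<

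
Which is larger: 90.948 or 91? 91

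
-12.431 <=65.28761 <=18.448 False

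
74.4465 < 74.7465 True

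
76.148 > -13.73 True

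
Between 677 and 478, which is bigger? 677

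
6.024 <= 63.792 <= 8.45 False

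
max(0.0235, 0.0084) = 0.0235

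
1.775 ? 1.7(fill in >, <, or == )>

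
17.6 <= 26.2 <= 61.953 True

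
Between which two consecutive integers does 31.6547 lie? 31 and 32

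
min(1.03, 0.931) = 0.931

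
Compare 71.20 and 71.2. They are equal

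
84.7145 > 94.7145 False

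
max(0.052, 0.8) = 0.8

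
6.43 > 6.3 True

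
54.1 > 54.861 False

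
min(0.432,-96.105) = -96.105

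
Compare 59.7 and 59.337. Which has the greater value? 59.7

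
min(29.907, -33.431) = -33.431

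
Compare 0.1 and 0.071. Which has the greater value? 0.1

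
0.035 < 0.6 True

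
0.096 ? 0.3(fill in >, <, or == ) <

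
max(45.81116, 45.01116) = 45.81116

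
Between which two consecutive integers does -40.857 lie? -41 and -40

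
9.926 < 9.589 False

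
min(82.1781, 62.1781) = 62.1781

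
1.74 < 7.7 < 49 True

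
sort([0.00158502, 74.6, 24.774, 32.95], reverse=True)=[74.6, 32.95, 24.774, 0.00158502]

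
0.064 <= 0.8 True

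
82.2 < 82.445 True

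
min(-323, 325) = -323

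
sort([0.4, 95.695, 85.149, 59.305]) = [0.4, 59.305, 85.149, 95.695]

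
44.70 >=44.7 True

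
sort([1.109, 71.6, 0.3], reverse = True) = [71.6, 1.109, 0.3]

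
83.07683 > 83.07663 True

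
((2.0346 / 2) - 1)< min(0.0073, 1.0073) False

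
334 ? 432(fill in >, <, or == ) <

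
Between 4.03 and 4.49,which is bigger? 4.49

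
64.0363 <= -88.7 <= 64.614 False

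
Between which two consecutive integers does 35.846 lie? 35 and 36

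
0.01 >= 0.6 False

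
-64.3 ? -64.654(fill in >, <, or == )>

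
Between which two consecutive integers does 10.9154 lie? 10 and 11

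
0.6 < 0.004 False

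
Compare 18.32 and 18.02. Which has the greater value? 18.32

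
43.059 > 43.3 False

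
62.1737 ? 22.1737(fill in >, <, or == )>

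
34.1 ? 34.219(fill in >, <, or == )<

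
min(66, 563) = 66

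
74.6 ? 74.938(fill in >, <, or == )<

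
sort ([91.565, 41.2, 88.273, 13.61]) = [13.61, 41.2, 88.273, 91.565]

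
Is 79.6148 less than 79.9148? Yes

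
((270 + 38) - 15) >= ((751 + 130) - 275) False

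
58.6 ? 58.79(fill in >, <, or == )<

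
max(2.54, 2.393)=2.54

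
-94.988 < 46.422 True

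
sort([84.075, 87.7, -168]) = [-168, 84.075, 87.7]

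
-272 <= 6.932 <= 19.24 True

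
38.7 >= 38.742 False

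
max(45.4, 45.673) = 45.673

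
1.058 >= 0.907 True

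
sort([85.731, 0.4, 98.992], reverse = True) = [98.992, 85.731, 0.4]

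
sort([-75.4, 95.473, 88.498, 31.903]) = [-75.4, 31.903, 88.498, 95.473]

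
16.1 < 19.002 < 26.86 True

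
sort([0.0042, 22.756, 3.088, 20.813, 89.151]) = [0.0042, 3.088, 20.813, 22.756, 89.151]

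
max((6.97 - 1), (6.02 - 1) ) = 5.97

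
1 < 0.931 False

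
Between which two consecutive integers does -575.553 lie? -576 and -575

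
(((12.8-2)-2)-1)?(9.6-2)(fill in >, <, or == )>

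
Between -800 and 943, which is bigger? 943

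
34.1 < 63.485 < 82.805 True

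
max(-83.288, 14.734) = 14.734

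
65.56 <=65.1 False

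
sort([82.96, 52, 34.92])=[34.92, 52, 82.96]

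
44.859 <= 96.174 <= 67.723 False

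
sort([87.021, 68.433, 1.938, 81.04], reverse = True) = [87.021, 81.04, 68.433, 1.938]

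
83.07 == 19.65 False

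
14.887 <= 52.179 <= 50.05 False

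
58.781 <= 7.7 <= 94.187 False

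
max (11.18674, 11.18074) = 11.18674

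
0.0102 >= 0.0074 True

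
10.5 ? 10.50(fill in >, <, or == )==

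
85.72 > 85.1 True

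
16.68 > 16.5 True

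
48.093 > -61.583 True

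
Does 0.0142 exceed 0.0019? Yes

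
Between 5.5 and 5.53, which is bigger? 5.53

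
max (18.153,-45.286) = 18.153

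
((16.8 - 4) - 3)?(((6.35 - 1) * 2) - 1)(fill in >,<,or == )>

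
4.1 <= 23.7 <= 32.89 True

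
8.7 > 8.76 False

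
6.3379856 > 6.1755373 True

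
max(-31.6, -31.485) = -31.485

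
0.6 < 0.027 False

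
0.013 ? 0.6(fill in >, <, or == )<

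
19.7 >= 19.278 True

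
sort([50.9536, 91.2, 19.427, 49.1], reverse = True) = [91.2, 50.9536, 49.1, 19.427]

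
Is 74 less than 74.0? No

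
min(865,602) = 602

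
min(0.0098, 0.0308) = 0.0098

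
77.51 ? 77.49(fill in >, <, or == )>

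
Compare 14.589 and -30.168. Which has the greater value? 14.589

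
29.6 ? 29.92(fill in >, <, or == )<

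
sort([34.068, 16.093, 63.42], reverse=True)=[63.42, 34.068, 16.093]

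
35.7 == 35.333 False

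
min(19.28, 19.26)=19.26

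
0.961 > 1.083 False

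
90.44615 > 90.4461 True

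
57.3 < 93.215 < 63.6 False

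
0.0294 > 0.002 True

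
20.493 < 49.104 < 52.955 True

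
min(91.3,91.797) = 91.3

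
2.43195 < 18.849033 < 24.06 True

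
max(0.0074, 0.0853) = 0.0853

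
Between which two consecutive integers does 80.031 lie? 80 and 81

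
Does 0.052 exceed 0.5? No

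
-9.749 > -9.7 False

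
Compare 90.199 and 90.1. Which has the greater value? 90.199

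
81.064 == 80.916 False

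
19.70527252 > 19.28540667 True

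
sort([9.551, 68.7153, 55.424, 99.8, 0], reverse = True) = [99.8, 68.7153, 55.424, 9.551, 0]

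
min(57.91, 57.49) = 57.49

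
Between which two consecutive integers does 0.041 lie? 0 and 1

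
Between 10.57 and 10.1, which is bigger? 10.57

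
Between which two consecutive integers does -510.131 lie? -511 and -510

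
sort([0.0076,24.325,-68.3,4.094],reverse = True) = [24.325,4.094,0.0076,-68.3]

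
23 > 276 False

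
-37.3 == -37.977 False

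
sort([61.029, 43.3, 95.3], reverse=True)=[95.3, 61.029, 43.3]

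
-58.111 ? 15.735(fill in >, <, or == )<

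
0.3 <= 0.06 False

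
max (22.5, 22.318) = 22.5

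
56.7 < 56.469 False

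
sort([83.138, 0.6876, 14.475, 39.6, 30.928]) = [0.6876, 14.475, 30.928, 39.6, 83.138]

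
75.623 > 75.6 True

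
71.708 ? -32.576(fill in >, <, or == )>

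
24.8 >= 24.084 True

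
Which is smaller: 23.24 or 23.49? 23.24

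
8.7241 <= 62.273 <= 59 False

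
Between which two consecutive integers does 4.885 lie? 4 and 5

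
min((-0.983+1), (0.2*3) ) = 0.017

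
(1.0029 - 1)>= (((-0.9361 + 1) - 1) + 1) False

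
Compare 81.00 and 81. They are equal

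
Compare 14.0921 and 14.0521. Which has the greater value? 14.0921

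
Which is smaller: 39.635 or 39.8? 39.635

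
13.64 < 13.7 True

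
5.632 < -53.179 False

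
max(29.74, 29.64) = 29.74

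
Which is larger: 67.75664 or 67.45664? 67.75664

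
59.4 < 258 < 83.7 False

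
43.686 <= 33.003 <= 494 False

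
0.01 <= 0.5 True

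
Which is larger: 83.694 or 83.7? 83.7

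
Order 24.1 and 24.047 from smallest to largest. 24.047, 24.1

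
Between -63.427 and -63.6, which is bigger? -63.427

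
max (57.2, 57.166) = 57.2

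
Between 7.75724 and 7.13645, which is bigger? 7.75724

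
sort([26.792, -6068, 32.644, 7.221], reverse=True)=[32.644, 26.792, 7.221, -6068]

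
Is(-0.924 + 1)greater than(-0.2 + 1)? No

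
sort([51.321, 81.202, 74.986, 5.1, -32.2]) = [-32.2, 5.1, 51.321, 74.986, 81.202]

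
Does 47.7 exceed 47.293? Yes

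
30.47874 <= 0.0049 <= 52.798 False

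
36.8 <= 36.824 True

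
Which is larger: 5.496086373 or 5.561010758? 5.561010758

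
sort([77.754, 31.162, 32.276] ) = [31.162, 32.276, 77.754]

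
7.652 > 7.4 True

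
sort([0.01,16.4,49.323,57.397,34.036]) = [0.01,16.4,34.036,49.323,57.397]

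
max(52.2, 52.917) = 52.917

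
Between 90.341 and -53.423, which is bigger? 90.341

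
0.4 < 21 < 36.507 True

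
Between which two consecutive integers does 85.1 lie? 85 and 86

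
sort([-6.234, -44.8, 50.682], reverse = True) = [50.682, -6.234, -44.8]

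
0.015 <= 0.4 True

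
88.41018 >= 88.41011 True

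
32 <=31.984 False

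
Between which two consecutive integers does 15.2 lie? 15 and 16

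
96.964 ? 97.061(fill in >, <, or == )<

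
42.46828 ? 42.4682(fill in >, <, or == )>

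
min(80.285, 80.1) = 80.1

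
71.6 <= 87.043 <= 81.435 False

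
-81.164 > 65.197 False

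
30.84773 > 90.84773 False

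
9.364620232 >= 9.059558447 True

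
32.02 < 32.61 True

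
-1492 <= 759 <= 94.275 False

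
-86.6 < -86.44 True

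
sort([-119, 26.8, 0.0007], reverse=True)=[26.8, 0.0007, -119]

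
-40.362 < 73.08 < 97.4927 True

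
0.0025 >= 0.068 False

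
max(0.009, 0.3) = 0.3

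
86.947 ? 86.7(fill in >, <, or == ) >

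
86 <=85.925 False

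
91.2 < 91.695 True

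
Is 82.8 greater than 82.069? Yes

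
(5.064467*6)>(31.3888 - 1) False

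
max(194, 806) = 806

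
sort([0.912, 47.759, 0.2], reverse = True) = [47.759, 0.912, 0.2]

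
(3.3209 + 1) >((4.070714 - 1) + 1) True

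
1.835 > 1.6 True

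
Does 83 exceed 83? No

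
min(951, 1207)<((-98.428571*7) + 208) False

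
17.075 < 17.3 True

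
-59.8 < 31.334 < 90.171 True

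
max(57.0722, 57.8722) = 57.8722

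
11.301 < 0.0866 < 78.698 False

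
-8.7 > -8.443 False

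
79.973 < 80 True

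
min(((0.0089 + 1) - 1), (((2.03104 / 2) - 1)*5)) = 0.0089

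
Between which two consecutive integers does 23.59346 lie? 23 and 24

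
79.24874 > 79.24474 True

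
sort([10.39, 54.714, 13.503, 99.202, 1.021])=[1.021, 10.39, 13.503, 54.714, 99.202]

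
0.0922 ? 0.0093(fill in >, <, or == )>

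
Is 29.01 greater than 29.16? No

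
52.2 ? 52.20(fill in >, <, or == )==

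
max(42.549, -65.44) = 42.549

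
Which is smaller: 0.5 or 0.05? 0.05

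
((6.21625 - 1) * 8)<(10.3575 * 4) False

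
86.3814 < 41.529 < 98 False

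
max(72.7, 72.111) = 72.7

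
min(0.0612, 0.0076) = 0.0076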